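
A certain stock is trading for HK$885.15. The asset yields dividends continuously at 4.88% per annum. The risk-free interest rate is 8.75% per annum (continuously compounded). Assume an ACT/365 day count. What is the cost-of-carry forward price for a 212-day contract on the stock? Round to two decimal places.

HK$905.27

F = S·e^((r − q)T) = 885.15 · e^((0.0875 − 0.0488) × 212/365)
= 885.15 · e^0.022478 = 885.15 × 1.022733
F = HK$905.27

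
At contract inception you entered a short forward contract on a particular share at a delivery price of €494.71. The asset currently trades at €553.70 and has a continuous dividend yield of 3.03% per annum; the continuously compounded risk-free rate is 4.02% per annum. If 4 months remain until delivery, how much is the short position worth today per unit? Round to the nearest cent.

-€60.01

Current fair forward for the remaining 4 months: F = S·e^((r − q)·T), (r − q) = 0.0402 − 0.0303 = 0.0099
F = 553.70 · e^(0.0099 × 4/12) = 553.70 × 1.003305 = 555.5300
Value of long forward = (F − K)·e^(−rT) = (555.5300 − 494.71) · e^(−0.0402·4/12)
= 60.8200 × 0.986689 = 60.01
Short position value = −(long value) = -€60.01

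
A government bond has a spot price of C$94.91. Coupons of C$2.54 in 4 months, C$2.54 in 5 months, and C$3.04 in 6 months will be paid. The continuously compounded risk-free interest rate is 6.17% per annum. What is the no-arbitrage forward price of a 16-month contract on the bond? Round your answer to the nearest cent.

PV(coupons) I = 2.54·e^(−0.0617·4/12) + 2.54·e^(−0.0617·5/12) + 3.04·e^(−0.0617·6/12)
I = 2.4883 + 2.4755 + 2.9476 = 7.9114
F = (S − I)·e^(rT) = (94.91 − 7.9114) · e^(0.0617·16/12)
= 86.9986 · e^0.082267 = 86.9986 × 1.085746 = C$94.46

C$94.46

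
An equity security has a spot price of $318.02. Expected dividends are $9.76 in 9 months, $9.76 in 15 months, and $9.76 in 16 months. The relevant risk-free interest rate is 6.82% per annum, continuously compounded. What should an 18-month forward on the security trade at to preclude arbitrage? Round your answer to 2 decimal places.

PV(dividends) I = 9.76·e^(−0.0682·9/12) + 9.76·e^(−0.0682·15/12) + 9.76·e^(−0.0682·16/12)
I = 9.2733 + 8.9624 + 8.9116 = 27.1473
F = (S − I)·e^(rT) = (318.02 − 27.1473) · e^(0.0682·18/12)
= 290.8727 · e^0.102300 = 290.8727 × 1.107716 = $322.20

$322.20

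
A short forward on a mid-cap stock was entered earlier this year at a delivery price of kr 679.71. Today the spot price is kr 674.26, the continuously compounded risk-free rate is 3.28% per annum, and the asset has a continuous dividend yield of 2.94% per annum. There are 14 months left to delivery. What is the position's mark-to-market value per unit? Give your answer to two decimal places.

Current fair forward for the remaining 14 months: F = S·e^((r − q)·T), (r − q) = 0.0328 − 0.0294 = 0.0034
F = 674.26 · e^(0.0034 × 14/12) = 674.26 × 1.003975 = 676.9402
Value of long forward = (F − K)·e^(−rT) = (676.9402 − 679.71) · e^(−0.0328·14/12)
= -2.7698 × 0.962456 = -2.67
Short position value = −(long value) = kr 2.67

kr 2.67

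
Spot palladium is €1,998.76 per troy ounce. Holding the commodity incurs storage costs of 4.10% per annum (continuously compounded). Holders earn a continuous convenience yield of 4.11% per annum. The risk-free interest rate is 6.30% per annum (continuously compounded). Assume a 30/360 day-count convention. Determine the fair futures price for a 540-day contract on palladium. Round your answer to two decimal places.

Net carry = r + u − y = 0.0630 + 0.0410 − 0.0411 = 0.0629
F = S·e^((r+u−y)T) = 1998.76 · e^(0.0629 × 540/360) = 1998.76 · e^0.09435000
= 1998.76 × 1.09894431 = €2,196.53 per troy ounce

€2,196.53 per troy ounce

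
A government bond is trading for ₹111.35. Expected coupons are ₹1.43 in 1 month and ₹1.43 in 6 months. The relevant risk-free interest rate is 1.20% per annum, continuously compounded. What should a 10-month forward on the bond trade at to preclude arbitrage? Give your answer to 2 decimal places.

PV(coupons) I = 1.43·e^(−0.0120·1/12) + 1.43·e^(−0.0120·6/12)
I = 1.4286 + 1.4214 = 2.8500
F = (S − I)·e^(rT) = (111.35 − 2.8500) · e^(0.0120·10/12)
= 108.5000 · e^0.010000 = 108.5000 × 1.010050 = ₹109.59

₹109.59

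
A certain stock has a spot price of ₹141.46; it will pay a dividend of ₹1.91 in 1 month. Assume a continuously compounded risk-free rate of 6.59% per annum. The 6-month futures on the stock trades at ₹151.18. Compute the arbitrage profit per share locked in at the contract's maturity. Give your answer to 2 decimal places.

PV(dividends) I = 1.91·e^(−0.0659·1/12) = 1.8995
Fair futures F* = (S − I)·e^(rT) = (141.46 − 1.8995)·e^0.032950 = 139.5605 × 1.033499 = 144.2356
Market ₹151.18 > fair 144.2356: forward overpriced → cash-and-carry (borrow at r, buy the stock and collect the dividends, short the forward).
Profit at T = |F_mkt − F*| = |151.18 − 144.2356| = ₹6.94 per share

₹6.94 per share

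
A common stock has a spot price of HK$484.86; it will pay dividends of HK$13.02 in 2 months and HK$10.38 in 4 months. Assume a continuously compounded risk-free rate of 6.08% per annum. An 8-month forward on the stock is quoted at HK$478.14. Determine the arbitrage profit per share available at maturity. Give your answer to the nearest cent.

PV(dividends) I = 13.02·e^(−0.0608·2/12) + 10.38·e^(−0.0608·4/12) = 23.0605
Fair forward F* = (S − I)·e^(rT) = (484.86 − 23.0605)·e^0.040533 = 461.7995 × 1.041366 = 480.9023
Market HK$478.14 < fair 480.9023: forward underpriced → reverse cash-and-carry (short the stock, invest proceeds at r, pay the dividends, go long the forward).
Profit at T = |F_mkt − F*| = |478.14 − 480.9023| = HK$2.76 per share

HK$2.76 per share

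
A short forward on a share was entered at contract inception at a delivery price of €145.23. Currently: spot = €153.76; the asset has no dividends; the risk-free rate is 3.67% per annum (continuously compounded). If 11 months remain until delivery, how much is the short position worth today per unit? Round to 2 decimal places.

-€13.33

Current fair forward for the remaining 11 months: F = S·e^(r·T), r = 0.0367
F = 153.76 · e^(0.0367 × 11/12) = 153.76 × 1.034214 = 159.0207
Value of long forward = (F − K)·e^(−rT) = (159.0207 − 145.23) · e^(−0.0367·11/12)
= 13.7907 × 0.966918 = 13.33
Short position value = −(long value) = -€13.33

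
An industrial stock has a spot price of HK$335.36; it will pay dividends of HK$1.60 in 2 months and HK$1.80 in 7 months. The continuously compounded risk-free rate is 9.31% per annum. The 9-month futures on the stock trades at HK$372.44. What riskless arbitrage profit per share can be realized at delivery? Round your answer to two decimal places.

PV(dividends) I = 1.60·e^(−0.0931·2/12) + 1.80·e^(−0.0931·7/12) = 3.2802
Fair futures F* = (S − I)·e^(rT) = (335.36 − 3.2802)·e^0.069825 = 332.0798 × 1.072321 = 356.0961
Market HK$372.44 > fair 356.0961: forward overpriced → cash-and-carry (borrow at r, buy the stock and collect the dividends, short the forward).
Profit at T = |F_mkt − F*| = |372.44 − 356.0961| = HK$16.34 per share

HK$16.34 per share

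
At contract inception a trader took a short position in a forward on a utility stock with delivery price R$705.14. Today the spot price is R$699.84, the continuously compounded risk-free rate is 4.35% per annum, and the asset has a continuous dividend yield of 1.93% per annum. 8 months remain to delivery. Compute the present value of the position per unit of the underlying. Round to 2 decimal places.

-R$5.91

Current fair forward for the remaining 8 months: F = S·e^((r − q)·T), (r − q) = 0.0435 − 0.0193 = 0.0242
F = 699.84 · e^(0.0242 × 8/12) = 699.84 × 1.016264 = 711.2222
Value of long forward = (F − K)·e^(−rT) = (711.2222 − 705.14) · e^(−0.0435·8/12)
= 6.0822 × 0.971416 = 5.91
Short position value = −(long value) = -R$5.91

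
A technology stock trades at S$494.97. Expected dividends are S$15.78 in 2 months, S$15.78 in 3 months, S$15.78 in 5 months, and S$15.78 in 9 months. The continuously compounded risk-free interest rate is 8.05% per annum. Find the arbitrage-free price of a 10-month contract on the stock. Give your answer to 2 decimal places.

PV(dividends) I = 15.78·e^(−0.0805·2/12) + 15.78·e^(−0.0805·3/12) + 15.78·e^(−0.0805·5/12) + 15.78·e^(−0.0805·9/12)
I = 15.5697 + 15.4656 + 15.2595 + 14.8555 = 61.1503
F = (S − I)·e^(rT) = (494.97 − 61.1503) · e^(0.0805·10/12)
= 433.8197 · e^0.067083 = 433.8197 × 1.069384 = S$463.92

S$463.92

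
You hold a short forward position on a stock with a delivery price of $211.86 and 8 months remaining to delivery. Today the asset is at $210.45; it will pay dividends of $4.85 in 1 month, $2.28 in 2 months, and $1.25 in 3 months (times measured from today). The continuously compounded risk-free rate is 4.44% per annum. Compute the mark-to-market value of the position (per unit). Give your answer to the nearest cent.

$3.56

PV(remaining dividends) I = 4.85·e^(−0.0444·1/12) + 2.28·e^(−0.0444·2/12) + 1.25·e^(−0.0444·3/12) = 8.3315
Current forward F = (S − I)·e^(rT) = (210.45 − 8.3315)·e^(0.0444·8/12) = 202.1185 × 1.030042 = 208.1905
Value (long) = (F − K)·e^(−rT) = (208.1905 − 211.86) × 0.970834 = -3.5625
Short position value = −(long value) = $3.56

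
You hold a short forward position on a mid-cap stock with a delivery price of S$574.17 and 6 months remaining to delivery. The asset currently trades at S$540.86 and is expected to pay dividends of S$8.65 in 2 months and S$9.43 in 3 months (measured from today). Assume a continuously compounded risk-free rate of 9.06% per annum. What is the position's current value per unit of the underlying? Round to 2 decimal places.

S$25.62

PV(remaining dividends) I = 8.65·e^(−0.0906·2/12) + 9.43·e^(−0.0906·3/12) = 17.7392
Current forward F = (S − I)·e^(rT) = (540.86 − 17.7392)·e^(0.0906·6/12) = 523.1208 × 1.046342 = 547.3633
Value (long) = (F − K)·e^(−rT) = (547.3633 − 574.17) × 0.955711 = -25.6195
Short position value = −(long value) = S$25.62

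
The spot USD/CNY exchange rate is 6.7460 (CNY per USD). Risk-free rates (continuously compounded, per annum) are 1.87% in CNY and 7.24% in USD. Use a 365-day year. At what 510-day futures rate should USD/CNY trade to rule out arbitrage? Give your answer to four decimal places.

F = S·e^((r_CNY − r_USD)T) = 6.7460 · e^((0.0187 − 0.0724) × 510/365)
= 6.7460 · e^-0.075033 = 6.7460 × 0.927713
F = 6.2584 CNY per USD

6.2584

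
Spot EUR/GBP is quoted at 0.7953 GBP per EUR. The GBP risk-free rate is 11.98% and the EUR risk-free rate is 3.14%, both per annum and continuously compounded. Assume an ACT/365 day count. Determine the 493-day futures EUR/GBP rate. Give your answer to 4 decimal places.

0.8962

F = S·e^((r_GBP − r_EUR)T) = 0.7953 · e^((0.1198 − 0.0314) × 493/365)
= 0.7953 · e^0.119401 = 0.7953 × 1.126822
F = 0.8962 GBP per EUR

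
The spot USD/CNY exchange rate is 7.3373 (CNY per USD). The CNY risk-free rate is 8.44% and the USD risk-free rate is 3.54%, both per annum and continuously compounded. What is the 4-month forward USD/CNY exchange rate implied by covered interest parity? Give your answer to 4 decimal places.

F = S·e^((r_CNY − r_USD)T) = 7.3373 · e^((0.0844 − 0.0354) × 4/12)
= 7.3373 · e^0.016333 = 7.3373 × 1.016467
F = 7.4581 CNY per USD

7.4581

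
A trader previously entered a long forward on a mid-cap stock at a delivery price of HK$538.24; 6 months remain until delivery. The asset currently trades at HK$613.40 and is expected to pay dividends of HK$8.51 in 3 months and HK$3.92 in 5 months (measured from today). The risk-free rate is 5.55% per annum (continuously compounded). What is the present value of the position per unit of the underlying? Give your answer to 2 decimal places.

HK$77.67

PV(remaining dividends) I = 8.51·e^(−0.0555·3/12) + 3.92·e^(−0.0555·5/12) = 12.2231
Current forward F = (S − I)·e^(rT) = (613.40 − 12.2231)·e^(0.0555·6/12) = 601.1769 × 1.028139 = 618.0934
Value (long) = (F − K)·e^(−rT) = (618.0934 − 538.24) × 0.972631 = 77.6679
Value = HK$77.67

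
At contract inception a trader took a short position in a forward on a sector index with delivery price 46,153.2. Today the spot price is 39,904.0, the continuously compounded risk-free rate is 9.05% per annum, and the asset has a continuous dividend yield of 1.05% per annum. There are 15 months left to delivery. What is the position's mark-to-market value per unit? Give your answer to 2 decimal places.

Current fair forward for the remaining 15 months: F = S·e^((r − q)·T), (r − q) = 0.0905 − 0.0105 = 0.0800
F = 39904.0 · e^(0.0800 × 15/12) = 39904.0 × 1.10517092 = 44100.7404
Value of long forward = (F − K)·e^(−rT) = (44100.7404 − 46153.2) · e^(−0.0905·15/12)
= -2052.4596 × 0.89303902 = -1832.93
Short position value = −(long value) = 1832.93

1832.93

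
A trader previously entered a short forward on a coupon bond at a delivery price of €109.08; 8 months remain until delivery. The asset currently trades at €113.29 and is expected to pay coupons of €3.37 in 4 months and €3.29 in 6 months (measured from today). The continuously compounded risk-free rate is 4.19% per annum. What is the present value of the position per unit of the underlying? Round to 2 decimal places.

-€0.67

PV(remaining coupons) I = 3.37·e^(−0.0419·4/12) + 3.29·e^(−0.0419·6/12) = 6.5451
Current forward F = (S − I)·e^(rT) = (113.29 − 6.5451)·e^(0.0419·8/12) = 106.7449 × 1.028327 = 109.7687
Value (long) = (F − K)·e^(−rT) = (109.7687 − 109.08) × 0.972453 = 0.6697
Short position value = −(long value) = -€0.67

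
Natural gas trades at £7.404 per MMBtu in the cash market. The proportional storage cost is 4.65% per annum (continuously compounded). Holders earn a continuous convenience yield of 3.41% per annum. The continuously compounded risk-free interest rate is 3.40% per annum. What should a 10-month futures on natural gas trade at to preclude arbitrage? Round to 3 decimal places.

£7.696 per MMBtu

Net carry = r + u − y = 0.0340 + 0.0465 − 0.0341 = 0.0464
F = S·e^((r+u−y)T) = 7.404 · e^(0.0464 × 10/12) = 7.404 · e^0.038667
= 7.404 × 1.039424 = £7.696 per MMBtu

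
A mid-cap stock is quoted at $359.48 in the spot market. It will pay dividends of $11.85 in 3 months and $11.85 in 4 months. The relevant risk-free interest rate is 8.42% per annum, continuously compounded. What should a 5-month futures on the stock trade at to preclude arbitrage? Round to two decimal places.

PV(dividends) I = 11.85·e^(−0.0842·3/12) + 11.85·e^(−0.0842·4/12)
I = 11.6032 + 11.5220 = 23.1252
F = (S − I)·e^(rT) = (359.48 − 23.1252) · e^(0.0842·5/12)
= 336.3548 · e^0.035083 = 336.3548 × 1.035706 = $348.36

$348.36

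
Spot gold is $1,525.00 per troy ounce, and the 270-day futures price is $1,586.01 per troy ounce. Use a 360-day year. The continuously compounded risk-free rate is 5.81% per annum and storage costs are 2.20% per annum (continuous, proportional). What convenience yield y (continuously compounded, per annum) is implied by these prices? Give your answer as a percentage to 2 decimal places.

2.78%

F = S·e^((r+u−y)T) ⇒ (r+u−y) = ln(F/S)/T
ln(1586.01/1525.00) = 0.039227; /T ⇒ 0.052303
y = r + u − ln(F/S)/T = 0.0581 + 0.0220 − 0.052303 = 0.027797
y = 2.78%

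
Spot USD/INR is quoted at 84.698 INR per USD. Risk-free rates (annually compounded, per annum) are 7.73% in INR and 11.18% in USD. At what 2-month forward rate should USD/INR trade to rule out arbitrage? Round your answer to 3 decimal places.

84.254

By covered interest parity, F = S · (1+r_INR)^T / (1+r_USD)^T
= 84.698 × 1.012487 / 1.017820 = 84.698 × 0.994760
F = 84.254 INR per USD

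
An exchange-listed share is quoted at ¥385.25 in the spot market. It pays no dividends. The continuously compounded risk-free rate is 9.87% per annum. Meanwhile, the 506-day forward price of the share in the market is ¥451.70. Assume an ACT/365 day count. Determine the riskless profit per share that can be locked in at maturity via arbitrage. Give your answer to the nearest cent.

Fair forward: F* = S·e^(carry·T), with carry = r = 0.0987
F* = 385.25 · e^(0.0987 × 506/365) = 385.25 · e^0.136828 = 385.25 × 1.146631 = ¥441.7396
Market ¥451.70 > fair ¥441.7396: forward overpriced → cash-and-carry (buy spot, short the forward).
At maturity, profit = |F_mkt − F*| = |451.70 − 441.7396| = ¥9.96 per share

¥9.96 per share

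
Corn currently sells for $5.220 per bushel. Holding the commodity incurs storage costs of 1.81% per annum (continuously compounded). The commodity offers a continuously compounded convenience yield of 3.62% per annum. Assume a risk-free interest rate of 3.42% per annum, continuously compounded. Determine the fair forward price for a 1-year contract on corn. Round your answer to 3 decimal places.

Net carry = r + u − y = 0.0342 + 0.0181 − 0.0362 = 0.0161
F = S·e^((r+u−y)T) = 5.220 · e^(0.0161 × 1) = 5.220 · e^0.016100
= 5.220 × 1.016230 = $5.305 per bushel

$5.305 per bushel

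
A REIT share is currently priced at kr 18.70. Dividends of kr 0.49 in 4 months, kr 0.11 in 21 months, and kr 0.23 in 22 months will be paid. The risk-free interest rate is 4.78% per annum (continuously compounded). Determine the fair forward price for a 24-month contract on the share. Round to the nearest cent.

kr 19.70

PV(dividends) I = 0.49·e^(−0.0478·4/12) + 0.11·e^(−0.0478·21/12) + 0.23·e^(−0.0478·22/12)
I = 0.4823 + 0.1012 + 0.2107 = 0.7942
F = (S − I)·e^(rT) = (18.70 − 0.7942) · e^(0.0478·24/12)
= 17.9058 · e^0.095600 = 17.9058 × 1.100319 = kr 19.70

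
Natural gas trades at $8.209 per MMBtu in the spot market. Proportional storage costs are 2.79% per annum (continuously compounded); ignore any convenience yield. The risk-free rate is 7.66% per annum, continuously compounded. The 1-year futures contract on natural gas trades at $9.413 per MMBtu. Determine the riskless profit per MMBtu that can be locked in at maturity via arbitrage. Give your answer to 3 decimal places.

$0.300 per MMBtu

Fair futures: F* = S·e^(carry·T), with carry = (r + u) = 0.0766 + 0.0279 = 0.1045
F* = 8.209 · e^(0.1045 × 1) = 8.209 · e^0.104500 = 8.209 × 1.110155 = $9.1133
Market $9.413 > fair $9.1133: forward overpriced → cash-and-carry (buy spot, short the forward).
At maturity, profit = |F_mkt − F*| = |9.413 − 9.1133| = $0.300 per MMBtu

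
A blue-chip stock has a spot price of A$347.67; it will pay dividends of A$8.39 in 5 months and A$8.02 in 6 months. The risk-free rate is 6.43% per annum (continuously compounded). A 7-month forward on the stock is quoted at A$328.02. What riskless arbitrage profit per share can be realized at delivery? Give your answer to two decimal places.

PV(dividends) I = 8.39·e^(−0.0643·5/12) + 8.02·e^(−0.0643·6/12) = 15.9345
Fair forward F* = (S − I)·e^(rT) = (347.67 − 15.9345)·e^0.037508 = 331.7355 × 1.038220 = 344.4144
Market A$328.02 < fair 344.4144: forward underpriced → reverse cash-and-carry (short the stock, invest proceeds at r, pay the dividends, go long the forward).
Profit at T = |F_mkt − F*| = |328.02 − 344.4144| = A$16.39 per share

A$16.39 per share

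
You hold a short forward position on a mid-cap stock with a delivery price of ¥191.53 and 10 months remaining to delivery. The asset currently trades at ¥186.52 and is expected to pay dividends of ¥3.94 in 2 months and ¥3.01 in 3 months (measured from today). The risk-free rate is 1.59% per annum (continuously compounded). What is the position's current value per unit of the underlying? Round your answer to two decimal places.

PV(remaining dividends) I = 3.94·e^(−0.0159·2/12) + 3.01·e^(−0.0159·3/12) = 6.9276
Current forward F = (S − I)·e^(rT) = (186.52 − 6.9276)·e^(0.0159·10/12) = 179.5924 × 1.013338 = 181.9878
Value (long) = (F − K)·e^(−rT) = (181.9878 − 191.53) × 0.986837 = -9.4166
Short position value = −(long value) = ¥9.42

¥9.42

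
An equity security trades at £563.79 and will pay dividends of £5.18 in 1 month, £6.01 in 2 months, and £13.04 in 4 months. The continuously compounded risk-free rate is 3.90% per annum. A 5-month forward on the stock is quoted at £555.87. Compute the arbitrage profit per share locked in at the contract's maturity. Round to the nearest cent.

PV(dividends) I = 5.18·e^(−0.0390·1/12) + 6.01·e^(−0.0390·2/12) + 13.04·e^(−0.0390·4/12) = 24.0058
Fair forward F* = (S − I)·e^(rT) = (563.79 − 24.0058)·e^0.016250 = 539.7842 × 1.016383 = 548.6275
Market £555.87 > fair 548.6275: forward overpriced → cash-and-carry (borrow at r, buy the stock and collect the dividends, short the forward).
Profit at T = |F_mkt − F*| = |555.87 − 548.6275| = £7.24 per share

£7.24 per share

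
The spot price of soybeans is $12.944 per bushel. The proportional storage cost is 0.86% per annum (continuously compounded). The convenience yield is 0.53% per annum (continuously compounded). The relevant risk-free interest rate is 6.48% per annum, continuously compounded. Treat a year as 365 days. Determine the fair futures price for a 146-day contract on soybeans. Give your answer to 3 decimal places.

$13.301 per bushel

Net carry = r + u − y = 0.0648 + 0.0086 − 0.0053 = 0.0681
F = S·e^((r+u−y)T) = 12.944 · e^(0.0681 × 146/365) = 12.944 · e^0.027240
= 12.944 × 1.027614 = $13.301 per bushel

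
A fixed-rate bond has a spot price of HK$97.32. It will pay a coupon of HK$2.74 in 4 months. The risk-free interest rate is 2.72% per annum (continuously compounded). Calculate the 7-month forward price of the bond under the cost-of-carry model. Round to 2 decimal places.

PV(coupons) I = 2.74·e^(−0.0272·4/12)
I = 2.7153
F = (S − I)·e^(rT) = (97.32 − 2.7153) · e^(0.0272·7/12)
= 94.6047 · e^0.015867 = 94.6047 × 1.015994 = HK$96.12

HK$96.12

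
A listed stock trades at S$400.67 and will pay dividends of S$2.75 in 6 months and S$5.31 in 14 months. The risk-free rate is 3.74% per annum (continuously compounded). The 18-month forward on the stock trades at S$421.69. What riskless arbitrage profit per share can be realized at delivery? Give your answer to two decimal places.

PV(dividends) I = 2.75·e^(−0.0374·6/12) + 5.31·e^(−0.0374·14/12) = 7.7823
Fair forward F* = (S − I)·e^(rT) = (400.67 − 7.7823)·e^0.056100 = 392.8877 × 1.057703 = 415.5585
Market S$421.69 > fair 415.5585: forward overpriced → cash-and-carry (borrow at r, buy the stock and collect the dividends, short the forward).
Profit at T = |F_mkt − F*| = |421.69 − 415.5585| = S$6.13 per share

S$6.13 per share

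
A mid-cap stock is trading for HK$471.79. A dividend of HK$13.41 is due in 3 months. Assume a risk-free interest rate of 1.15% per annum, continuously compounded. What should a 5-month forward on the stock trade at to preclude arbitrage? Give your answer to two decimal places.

HK$460.62

PV(dividends) I = 13.41·e^(−0.0115·3/12)
I = 13.3715
F = (S − I)·e^(rT) = (471.79 − 13.3715) · e^(0.0115·5/12)
= 458.4185 · e^0.004792 = 458.4185 × 1.004803 = HK$460.62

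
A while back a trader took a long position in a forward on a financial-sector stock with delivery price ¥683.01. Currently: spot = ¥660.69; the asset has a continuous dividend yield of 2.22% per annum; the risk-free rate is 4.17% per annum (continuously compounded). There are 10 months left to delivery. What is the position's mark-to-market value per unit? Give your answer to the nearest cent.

Current fair forward for the remaining 10 months: F = S·e^((r − q)·T), (r − q) = 0.0417 − 0.0222 = 0.0195
F = 660.69 · e^(0.0195 × 10/12) = 660.69 × 1.016383 = 671.5141
Value of long forward = (F − K)·e^(−rT) = (671.5141 − 683.01) · e^(−0.0417·10/12)
= -11.4959 × 0.965847 = -11.10

-¥11.10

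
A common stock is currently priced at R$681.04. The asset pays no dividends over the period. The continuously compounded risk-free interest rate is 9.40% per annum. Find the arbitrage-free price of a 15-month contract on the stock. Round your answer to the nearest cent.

F = S·e^(rT) = 681.04 · e^(0.0940 × 15/12)
= 681.04 · e^0.117500 = 681.04 × 1.124682
F = R$765.95

R$765.95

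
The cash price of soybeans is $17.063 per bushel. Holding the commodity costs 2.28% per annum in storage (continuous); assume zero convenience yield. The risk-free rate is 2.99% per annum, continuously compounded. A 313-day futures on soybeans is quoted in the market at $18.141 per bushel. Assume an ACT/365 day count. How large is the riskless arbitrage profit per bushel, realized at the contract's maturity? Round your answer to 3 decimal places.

$0.289 per bushel

Fair futures: F* = S·e^(carry·T), with carry = (r + u) = 0.0299 + 0.0228 = 0.0527
F* = 17.063 · e^(0.0527 × 313/365) = 17.063 · e^0.045192 = 17.063 × 1.046229 = $17.8518
Market $18.141 > fair $17.8518: forward overpriced → cash-and-carry (buy spot, short the forward).
At maturity, profit = |F_mkt − F*| = |18.141 − 17.8518| = $0.289 per bushel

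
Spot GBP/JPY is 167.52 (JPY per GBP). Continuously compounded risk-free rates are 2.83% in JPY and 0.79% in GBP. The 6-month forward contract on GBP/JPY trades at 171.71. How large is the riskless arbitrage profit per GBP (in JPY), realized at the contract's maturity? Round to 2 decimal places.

2.47 per GBP (in JPY)

Fair forward: F* = S·e^(carry·T), with carry = (r_JPY − r_GBP) = 0.0283 − 0.0079 = 0.0204
F* = 167.52 · e^(0.0204 × 6/12) = 167.52 · e^0.010200 = 167.52 × 1.010252 = 169.2374
Market 171.71 > fair 169.2374: forward overpriced → cash-and-carry (buy spot, short the forward).
At maturity, profit = |F_mkt − F*| = |171.71 − 169.2374| = 2.47 per GBP (in JPY)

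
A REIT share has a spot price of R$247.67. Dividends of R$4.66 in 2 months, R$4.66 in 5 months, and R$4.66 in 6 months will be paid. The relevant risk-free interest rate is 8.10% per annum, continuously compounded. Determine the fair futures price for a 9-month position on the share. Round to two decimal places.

PV(dividends) I = 4.66·e^(−0.0810·2/12) + 4.66·e^(−0.0810·5/12) + 4.66·e^(−0.0810·6/12)
I = 4.5975 + 4.5053 + 4.4750 = 13.5778
F = (S − I)·e^(rT) = (247.67 − 13.5778) · e^(0.0810·9/12)
= 234.0922 · e^0.060750 = 234.0922 × 1.062633 = R$248.75

R$248.75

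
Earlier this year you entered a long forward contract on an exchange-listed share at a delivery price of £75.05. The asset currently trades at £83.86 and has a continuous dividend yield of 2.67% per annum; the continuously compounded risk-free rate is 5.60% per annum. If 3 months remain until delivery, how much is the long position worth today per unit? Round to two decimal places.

Current fair forward for the remaining 3 months: F = S·e^((r − q)·T), (r − q) = 0.0560 − 0.0267 = 0.0293
F = 83.86 · e^(0.0293 × 3/12) = 83.86 × 1.007352 = 84.4765
Value of long forward = (F − K)·e^(−rT) = (84.4765 − 75.05) · e^(−0.0560·3/12)
= 9.4265 × 0.986098 = 9.30

£9.30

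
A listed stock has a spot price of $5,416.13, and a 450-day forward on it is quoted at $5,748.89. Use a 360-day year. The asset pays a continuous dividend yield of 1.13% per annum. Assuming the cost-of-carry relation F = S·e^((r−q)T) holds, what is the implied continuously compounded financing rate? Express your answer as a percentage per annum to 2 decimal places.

5.90%

From F = S·e^((r−q)T): (r − q) = ln(F/S)/T
ln(5748.89/5416.13) = ln(1.061439) = 0.059626
(r − q) = 0.059626 / (450/360) = 0.047701
r = ln(F/S)/T + q = 0.047701 + 0.0113 = 0.059001
r = 5.90%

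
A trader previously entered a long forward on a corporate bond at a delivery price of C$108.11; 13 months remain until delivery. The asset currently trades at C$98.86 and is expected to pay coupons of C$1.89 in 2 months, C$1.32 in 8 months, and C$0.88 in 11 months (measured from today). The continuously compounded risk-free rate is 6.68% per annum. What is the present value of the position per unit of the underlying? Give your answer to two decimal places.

PV(remaining coupons) I = 1.89·e^(−0.0668·2/12) + 1.32·e^(−0.0668·8/12) + 0.88·e^(−0.0668·11/12) = 3.9593
Current forward F = (S − I)·e^(rT) = (98.86 − 3.9593)·e^(0.0668·13/12) = 94.9007 × 1.075049 = 102.0229
Value (long) = (F − K)·e^(−rT) = (102.0229 − 108.11) × 0.930190 = -5.6622
Value = -C$5.66

-C$5.66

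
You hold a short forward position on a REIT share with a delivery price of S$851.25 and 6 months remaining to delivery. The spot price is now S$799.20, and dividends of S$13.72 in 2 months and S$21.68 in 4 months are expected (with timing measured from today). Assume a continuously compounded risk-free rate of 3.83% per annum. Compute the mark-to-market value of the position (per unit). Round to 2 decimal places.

S$70.94

PV(remaining dividends) I = 13.72·e^(−0.0383·2/12) + 21.68·e^(−0.0383·4/12) = 35.0377
Current forward F = (S − I)·e^(rT) = (799.20 − 35.0377)·e^(0.0383·6/12) = 764.1623 × 1.019335 = 778.9374
Value (long) = (F − K)·e^(−rT) = (778.9374 − 851.25) × 0.981032 = -70.9410
Short position value = −(long value) = S$70.94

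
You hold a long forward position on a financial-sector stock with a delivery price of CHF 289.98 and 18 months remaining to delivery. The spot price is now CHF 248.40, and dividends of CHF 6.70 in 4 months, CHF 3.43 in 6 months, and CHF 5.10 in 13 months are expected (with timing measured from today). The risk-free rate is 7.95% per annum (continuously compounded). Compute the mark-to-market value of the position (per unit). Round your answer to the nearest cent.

-CHF 23.48

PV(remaining dividends) I = 6.70·e^(−0.0795·4/12) + 3.43·e^(−0.0795·6/12) + 5.10·e^(−0.0795·13/12) = 14.5003
Current forward F = (S − I)·e^(rT) = (248.40 − 14.5003)·e^(0.0795·18/12) = 233.8997 × 1.126652 = 263.5236
Value (long) = (F − K)·e^(−rT) = (263.5236 − 289.98) × 0.887586 = -23.4823
Value = -CHF 23.48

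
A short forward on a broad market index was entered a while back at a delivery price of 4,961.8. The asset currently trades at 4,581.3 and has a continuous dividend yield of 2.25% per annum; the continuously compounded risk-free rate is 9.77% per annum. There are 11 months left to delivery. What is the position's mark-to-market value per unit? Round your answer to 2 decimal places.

48.97

Current fair forward for the remaining 11 months: F = S·e^((r − q)·T), (r − q) = 0.0977 − 0.0225 = 0.0752
F = 4581.3 · e^(0.0752 × 11/12) = 4581.3 × 1.07136478 = 4908.2435
Value of long forward = (F − K)·e^(−rT) = (4908.2435 − 4961.8) · e^(−0.0977·11/12)
= -53.5565 × 0.91433493 = -48.97
Short position value = −(long value) = 48.97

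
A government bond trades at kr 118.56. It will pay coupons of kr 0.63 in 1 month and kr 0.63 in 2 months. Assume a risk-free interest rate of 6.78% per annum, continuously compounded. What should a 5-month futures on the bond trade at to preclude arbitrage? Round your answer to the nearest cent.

kr 120.67

PV(coupons) I = 0.63·e^(−0.0678·1/12) + 0.63·e^(−0.0678·2/12)
I = 0.6265 + 0.6229 = 1.2494
F = (S − I)·e^(rT) = (118.56 − 1.2494) · e^(0.0678·5/12)
= 117.3106 · e^0.028250 = 117.3106 × 1.028653 = kr 120.67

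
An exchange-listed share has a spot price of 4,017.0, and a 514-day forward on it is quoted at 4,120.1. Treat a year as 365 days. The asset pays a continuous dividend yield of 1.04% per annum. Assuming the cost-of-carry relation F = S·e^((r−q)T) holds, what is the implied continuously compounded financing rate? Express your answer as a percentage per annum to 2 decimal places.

From F = S·e^((r−q)T): (r − q) = ln(F/S)/T
ln(4120.1/4017.0) = ln(1.025666) = 0.025342
(r − q) = 0.025342 / (514/365) = 0.017996
r = ln(F/S)/T + q = 0.017996 + 0.0104 = 0.028396
r = 2.84%

2.84%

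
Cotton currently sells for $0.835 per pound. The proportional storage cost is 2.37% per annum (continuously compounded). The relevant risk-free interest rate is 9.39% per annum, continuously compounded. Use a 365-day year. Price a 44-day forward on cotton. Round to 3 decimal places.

$0.847 per pound

Net carry = r + u − y = 0.0939 + 0.0237 − 0.0000 = 0.1176
F = S·e^((r+u−y)T) = 0.835 · e^(0.1176 × 44/365) = 0.835 · e^0.014176
= 0.835 × 1.014277 = $0.847 per pound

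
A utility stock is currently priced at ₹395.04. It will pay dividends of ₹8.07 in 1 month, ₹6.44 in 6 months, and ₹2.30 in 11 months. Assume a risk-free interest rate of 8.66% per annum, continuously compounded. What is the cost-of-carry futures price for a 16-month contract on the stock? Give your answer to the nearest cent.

₹425.09

PV(dividends) I = 8.07·e^(−0.0866·1/12) + 6.44·e^(−0.0866·6/12) + 2.30·e^(−0.0866·11/12)
I = 8.0120 + 6.1671 + 2.1245 = 16.3036
F = (S − I)·e^(rT) = (395.04 − 16.3036) · e^(0.0866·16/12)
= 378.7364 · e^0.115467 = 378.7364 × 1.122397 = ₹425.09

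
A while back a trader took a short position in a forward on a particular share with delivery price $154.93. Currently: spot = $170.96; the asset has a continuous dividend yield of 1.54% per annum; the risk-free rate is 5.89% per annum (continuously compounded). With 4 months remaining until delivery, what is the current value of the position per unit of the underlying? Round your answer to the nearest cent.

-$18.17

Current fair forward for the remaining 4 months: F = S·e^((r − q)·T), (r − q) = 0.0589 − 0.0154 = 0.0435
F = 170.96 · e^(0.0435 × 4/12) = 170.96 × 1.014606 = 173.4570
Value of long forward = (F − K)·e^(−rT) = (173.4570 − 154.93) · e^(−0.0589·4/12)
= 18.5270 × 0.980558 = 18.17
Short position value = −(long value) = -$18.17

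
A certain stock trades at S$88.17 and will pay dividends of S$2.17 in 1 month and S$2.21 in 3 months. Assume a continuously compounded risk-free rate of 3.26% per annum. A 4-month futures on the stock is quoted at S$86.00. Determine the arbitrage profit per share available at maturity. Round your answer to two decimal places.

PV(dividends) I = 2.17·e^(−0.0326·1/12) + 2.21·e^(−0.0326·3/12) = 4.3562
Fair futures F* = (S − I)·e^(rT) = (88.17 − 4.3562)·e^0.010867 = 83.8138 × 1.010926 = 84.7295
Market S$86.00 > fair 84.7295: forward overpriced → cash-and-carry (borrow at r, buy the stock and collect the dividends, short the forward).
Profit at T = |F_mkt − F*| = |86.00 − 84.7295| = S$1.27 per share

S$1.27 per share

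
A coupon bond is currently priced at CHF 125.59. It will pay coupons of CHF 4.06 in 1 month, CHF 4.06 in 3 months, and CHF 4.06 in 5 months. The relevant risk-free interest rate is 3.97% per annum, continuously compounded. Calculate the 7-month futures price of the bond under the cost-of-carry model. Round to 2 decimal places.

CHF 116.19

PV(coupons) I = 4.06·e^(−0.0397·1/12) + 4.06·e^(−0.0397·3/12) + 4.06·e^(−0.0397·5/12)
I = 4.0466 + 4.0199 + 3.9934 = 12.0599
F = (S − I)·e^(rT) = (125.59 − 12.0599) · e^(0.0397·7/12)
= 113.5301 · e^0.023158 = 113.5301 × 1.023428 = CHF 116.19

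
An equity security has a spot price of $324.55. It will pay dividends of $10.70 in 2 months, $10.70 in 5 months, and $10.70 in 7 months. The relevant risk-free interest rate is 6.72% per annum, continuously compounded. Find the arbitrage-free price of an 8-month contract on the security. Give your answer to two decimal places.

PV(dividends) I = 10.70·e^(−0.0672·2/12) + 10.70·e^(−0.0672·5/12) + 10.70·e^(−0.0672·7/12)
I = 10.5808 + 10.4046 + 10.2887 = 31.2741
F = (S − I)·e^(rT) = (324.55 − 31.2741) · e^(0.0672·8/12)
= 293.2759 · e^0.044800 = 293.2759 × 1.045819 = $306.71

$306.71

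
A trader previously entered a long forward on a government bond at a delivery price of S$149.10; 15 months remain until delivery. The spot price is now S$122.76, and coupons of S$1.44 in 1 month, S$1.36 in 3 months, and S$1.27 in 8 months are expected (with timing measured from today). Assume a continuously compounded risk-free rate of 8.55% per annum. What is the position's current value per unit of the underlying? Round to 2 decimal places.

-S$15.19

PV(remaining coupons) I = 1.44·e^(−0.0855·1/12) + 1.36·e^(−0.0855·3/12) + 1.27·e^(−0.0855·8/12) = 3.9606
Current forward F = (S − I)·e^(rT) = (122.76 − 3.9606)·e^(0.0855·15/12) = 118.7994 × 1.112795 = 132.1994
Value (long) = (F − K)·e^(−rT) = (132.1994 − 149.10) × 0.898638 = -15.1875
Value = -S$15.19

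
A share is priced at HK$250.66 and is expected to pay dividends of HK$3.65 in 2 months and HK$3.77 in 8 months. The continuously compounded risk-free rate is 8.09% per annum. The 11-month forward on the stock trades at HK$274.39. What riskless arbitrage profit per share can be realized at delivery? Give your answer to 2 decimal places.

PV(dividends) I = 3.65·e^(−0.0809·2/12) + 3.77·e^(−0.0809·8/12) = 7.1732
Fair forward F* = (S − I)·e^(rT) = (250.66 − 7.1732)·e^0.074158 = 243.4868 × 1.076977 = 262.2297
Market HK$274.39 > fair 262.2297: forward overpriced → cash-and-carry (borrow at r, buy the stock and collect the dividends, short the forward).
Profit at T = |F_mkt − F*| = |274.39 − 262.2297| = HK$12.16 per share

HK$12.16 per share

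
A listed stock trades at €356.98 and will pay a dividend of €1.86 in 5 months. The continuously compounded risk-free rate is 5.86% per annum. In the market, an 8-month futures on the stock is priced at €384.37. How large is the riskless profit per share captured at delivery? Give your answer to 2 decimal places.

€15.06 per share

PV(dividends) I = 1.86·e^(−0.0586·5/12) = 1.8151
Fair futures F* = (S − I)·e^(rT) = (356.98 − 1.8151)·e^0.039067 = 355.1649 × 1.039840 = 369.3147
Market €384.37 > fair 369.3147: forward overpriced → cash-and-carry (borrow at r, buy the stock and collect the dividends, short the forward).
Profit at T = |F_mkt − F*| = |384.37 − 369.3147| = €15.06 per share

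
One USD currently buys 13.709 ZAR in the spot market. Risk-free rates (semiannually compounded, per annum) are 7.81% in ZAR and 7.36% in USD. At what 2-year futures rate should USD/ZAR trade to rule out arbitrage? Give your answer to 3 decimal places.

By covered interest parity, F = S · (1+r_ZAR/2)^(2T) / (1+r_USD/2)^(2T)
= 13.709 × 1.165590 / 1.155527 = 13.709 × 1.008709
F = 13.828 ZAR per USD

13.828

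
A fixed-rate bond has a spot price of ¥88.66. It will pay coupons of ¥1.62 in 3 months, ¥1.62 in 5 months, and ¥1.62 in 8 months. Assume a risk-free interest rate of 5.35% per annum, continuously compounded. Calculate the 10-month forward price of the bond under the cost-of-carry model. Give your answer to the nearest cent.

¥87.74

PV(coupons) I = 1.62·e^(−0.0535·3/12) + 1.62·e^(−0.0535·5/12) + 1.62·e^(−0.0535·8/12)
I = 1.5985 + 1.5843 + 1.5632 = 4.7460
F = (S − I)·e^(rT) = (88.66 − 4.7460) · e^(0.0535·10/12)
= 83.9140 · e^0.044583 = 83.9140 × 1.045592 = ¥87.74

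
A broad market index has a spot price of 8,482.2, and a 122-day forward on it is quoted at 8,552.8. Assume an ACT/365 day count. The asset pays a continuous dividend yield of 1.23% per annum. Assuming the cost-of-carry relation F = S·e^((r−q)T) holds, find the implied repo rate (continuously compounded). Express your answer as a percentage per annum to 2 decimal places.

From F = S·e^((r−q)T): (r − q) = ln(F/S)/T
ln(8552.8/8482.2) = ln(1.008323) = 0.008289
(r − q) = 0.008289 / (122/365) = 0.024799
r = ln(F/S)/T + q = 0.024799 + 0.0123 = 0.037099
r = 3.71%

3.71%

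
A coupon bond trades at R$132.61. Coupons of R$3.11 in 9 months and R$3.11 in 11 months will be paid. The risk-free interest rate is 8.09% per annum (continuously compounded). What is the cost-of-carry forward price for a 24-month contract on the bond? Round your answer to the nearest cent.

PV(coupons) I = 3.11·e^(−0.0809·9/12) + 3.11·e^(−0.0809·11/12)
I = 2.9269 + 2.8877 = 5.8146
F = (S − I)·e^(rT) = (132.61 − 5.8146) · e^(0.0809·24/12)
= 126.7954 · e^0.161800 = 126.7954 × 1.175625 = R$149.06

R$149.06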